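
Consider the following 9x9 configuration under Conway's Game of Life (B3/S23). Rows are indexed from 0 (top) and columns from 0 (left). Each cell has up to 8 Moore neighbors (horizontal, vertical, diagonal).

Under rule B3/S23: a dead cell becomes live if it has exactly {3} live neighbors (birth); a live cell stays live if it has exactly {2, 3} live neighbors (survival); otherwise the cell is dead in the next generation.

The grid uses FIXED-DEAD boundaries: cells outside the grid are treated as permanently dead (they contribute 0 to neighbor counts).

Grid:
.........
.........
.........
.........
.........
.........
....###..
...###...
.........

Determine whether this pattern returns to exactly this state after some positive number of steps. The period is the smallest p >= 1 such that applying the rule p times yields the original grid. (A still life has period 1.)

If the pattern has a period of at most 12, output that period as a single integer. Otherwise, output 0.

Answer: 2

Derivation:
Simulating and comparing each generation to the original:
Gen 0 (original, given above): 6 live cells
Gen 1: 6 live cells, differs from original
Gen 2: 6 live cells, MATCHES original -> period = 2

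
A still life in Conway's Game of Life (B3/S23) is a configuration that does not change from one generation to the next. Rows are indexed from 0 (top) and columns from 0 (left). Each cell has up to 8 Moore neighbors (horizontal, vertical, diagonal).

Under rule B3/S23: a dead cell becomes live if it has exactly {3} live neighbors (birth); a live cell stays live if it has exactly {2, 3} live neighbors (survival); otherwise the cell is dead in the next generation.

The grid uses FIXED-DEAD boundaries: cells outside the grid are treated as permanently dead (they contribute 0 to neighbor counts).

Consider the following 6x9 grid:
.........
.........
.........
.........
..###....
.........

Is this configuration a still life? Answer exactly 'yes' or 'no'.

Answer: no

Derivation:
Compute generation 1 and compare to generation 0 (given above):
Generation 1:
.........
.........
.........
...#.....
...#.....
...#.....
Cell (3,3) differs: gen0=0 vs gen1=1 -> NOT a still life.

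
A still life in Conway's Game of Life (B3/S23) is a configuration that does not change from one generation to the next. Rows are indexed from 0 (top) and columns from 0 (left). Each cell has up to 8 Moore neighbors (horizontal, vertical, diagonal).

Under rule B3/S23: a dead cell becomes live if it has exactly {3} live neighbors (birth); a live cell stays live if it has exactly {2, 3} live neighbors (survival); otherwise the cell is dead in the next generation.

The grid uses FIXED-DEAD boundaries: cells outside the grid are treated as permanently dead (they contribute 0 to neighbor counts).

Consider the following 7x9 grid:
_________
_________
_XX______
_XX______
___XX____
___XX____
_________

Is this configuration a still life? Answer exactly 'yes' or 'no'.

Compute generation 1 and compare to generation 0 (given above):
Generation 1:
_________
_________
_XX______
_X_______
____X____
___XX____
_________
Cell (3,2) differs: gen0=1 vs gen1=0 -> NOT a still life.

Answer: no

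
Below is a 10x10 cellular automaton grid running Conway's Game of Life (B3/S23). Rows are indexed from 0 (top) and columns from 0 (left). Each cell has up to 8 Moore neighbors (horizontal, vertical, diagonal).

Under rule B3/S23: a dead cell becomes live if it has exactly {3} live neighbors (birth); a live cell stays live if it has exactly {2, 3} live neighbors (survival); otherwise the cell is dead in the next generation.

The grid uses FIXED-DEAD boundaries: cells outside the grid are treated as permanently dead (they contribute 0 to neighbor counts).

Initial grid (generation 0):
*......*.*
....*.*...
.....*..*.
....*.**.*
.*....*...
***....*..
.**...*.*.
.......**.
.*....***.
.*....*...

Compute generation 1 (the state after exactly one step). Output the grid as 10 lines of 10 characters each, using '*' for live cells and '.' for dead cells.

Simulating step by step:
Generation 0 (given above): 29 live cells
Generation 1: 28 live cells
(generation 1 grid is the final answer)

Answer: ..........
.....****.
....*...*.
......***.
***..**.*.
*.....**..
*.*...*.*.
.**......*
......*.*.
......*...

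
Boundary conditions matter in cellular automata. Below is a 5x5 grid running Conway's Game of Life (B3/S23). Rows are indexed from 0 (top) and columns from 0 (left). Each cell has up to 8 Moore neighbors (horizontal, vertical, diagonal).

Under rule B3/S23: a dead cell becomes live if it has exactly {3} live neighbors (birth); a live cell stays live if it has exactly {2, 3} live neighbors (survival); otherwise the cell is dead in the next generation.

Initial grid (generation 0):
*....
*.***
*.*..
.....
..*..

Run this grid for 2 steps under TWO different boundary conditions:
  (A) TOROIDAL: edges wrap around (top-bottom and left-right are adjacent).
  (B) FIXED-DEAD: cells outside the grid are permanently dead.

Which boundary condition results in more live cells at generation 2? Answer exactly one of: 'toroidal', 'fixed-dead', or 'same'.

Under TOROIDAL boundary, generation 2:
..***
*.**.
*.***
.*...
.*...
Population = 12

Under FIXED-DEAD boundary, generation 2:
.*.*.
...*.
..**.
.....
.....
Population = 5

Comparison: toroidal=12, fixed-dead=5 -> toroidal

Answer: toroidal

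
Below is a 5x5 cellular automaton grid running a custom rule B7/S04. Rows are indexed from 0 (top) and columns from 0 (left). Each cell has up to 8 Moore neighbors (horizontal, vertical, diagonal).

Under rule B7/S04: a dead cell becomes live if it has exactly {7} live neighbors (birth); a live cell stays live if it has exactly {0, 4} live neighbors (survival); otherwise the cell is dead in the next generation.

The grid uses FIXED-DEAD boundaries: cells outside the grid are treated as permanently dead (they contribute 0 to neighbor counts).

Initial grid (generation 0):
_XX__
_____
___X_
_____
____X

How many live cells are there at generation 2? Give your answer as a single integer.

Simulating step by step:
Generation 0 (given above): 4 live cells
Generation 1: 2 live cells
_____
_____
___X_
_____
____X
Generation 2: 2 live cells
_____
_____
___X_
_____
____X
Population at generation 2: 2

Answer: 2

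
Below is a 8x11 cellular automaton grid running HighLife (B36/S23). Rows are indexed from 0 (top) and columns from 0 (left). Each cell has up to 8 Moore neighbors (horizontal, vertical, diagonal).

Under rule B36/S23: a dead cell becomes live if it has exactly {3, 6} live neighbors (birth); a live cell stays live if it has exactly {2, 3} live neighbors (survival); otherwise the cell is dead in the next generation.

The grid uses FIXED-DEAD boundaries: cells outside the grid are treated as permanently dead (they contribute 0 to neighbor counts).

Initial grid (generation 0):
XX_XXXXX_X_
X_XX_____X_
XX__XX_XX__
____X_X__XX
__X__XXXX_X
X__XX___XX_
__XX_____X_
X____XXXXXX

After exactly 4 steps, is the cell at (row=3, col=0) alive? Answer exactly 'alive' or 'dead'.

Answer: dead

Derivation:
Simulating step by step:
Generation 0 (given above): 43 live cells
Generation 1: 44 live cells
XX_XXXX_X__
_X__X____X_
XXX_XXXXX_X
_X_XXX_X__X
______X__XX
_X__XXX___X
_XXX_XX_X__
______XXXXX
Generation 2: 37 live cells
XXXXXX_____
_________X_
X______XX_X
XX_X__X___X
__XX_X_X_XX
_X_XX_____X
_XXX___XX_X
__X__XX_XX_
Generation 3: 42 live cells
_XXXX______
X_XXX___XX_
XX_____XX_X
XX_XX_X___X
X____XX__XX
_X____XX__X
_X___XXXX_X
_XXX__X_XX_
Generation 4: 35 live cells
_X__X______
XX__X__XXX_
_____X_XX_X
__X_X_X_X_X
X_X_X____XX
XX________X
XX___X____X
_XX__XX_XX_

Cell (3,0) at generation 4: 0 -> dead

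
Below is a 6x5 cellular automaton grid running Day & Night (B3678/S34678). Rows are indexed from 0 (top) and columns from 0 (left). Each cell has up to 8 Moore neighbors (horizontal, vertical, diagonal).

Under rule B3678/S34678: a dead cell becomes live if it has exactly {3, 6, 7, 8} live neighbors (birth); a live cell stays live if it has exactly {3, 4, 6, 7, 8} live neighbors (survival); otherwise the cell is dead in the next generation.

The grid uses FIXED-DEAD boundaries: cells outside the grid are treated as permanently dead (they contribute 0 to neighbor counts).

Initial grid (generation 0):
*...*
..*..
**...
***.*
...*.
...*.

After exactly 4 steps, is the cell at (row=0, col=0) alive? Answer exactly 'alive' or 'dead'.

Simulating step by step:
Generation 0 (given above): 11 live cells
Generation 1: 10 live cells
.....
*....
*..*.
****.
.*.**
.....
Generation 2: 7 live cells
.....
.....
*....
**.*.
**.*.
.....
Generation 3: 5 live cells
.....
.....
.*...
**...
**...
.....
Generation 4: 6 live cells
.....
.....
*....
***..
**...
.....

Cell (0,0) at generation 4: 0 -> dead

Answer: dead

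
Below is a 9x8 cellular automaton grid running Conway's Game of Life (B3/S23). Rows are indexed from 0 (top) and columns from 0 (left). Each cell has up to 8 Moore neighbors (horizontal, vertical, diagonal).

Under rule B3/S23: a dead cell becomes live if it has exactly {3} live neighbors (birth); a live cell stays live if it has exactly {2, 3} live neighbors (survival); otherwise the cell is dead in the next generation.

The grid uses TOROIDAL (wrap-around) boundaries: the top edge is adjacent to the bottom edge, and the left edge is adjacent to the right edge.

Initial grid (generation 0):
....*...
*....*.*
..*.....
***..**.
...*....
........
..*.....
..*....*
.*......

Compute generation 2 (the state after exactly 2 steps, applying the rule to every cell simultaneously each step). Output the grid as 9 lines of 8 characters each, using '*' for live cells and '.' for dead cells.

Answer: ........
........
.***....
...*....
.*.*....
........
........
........
.*......

Derivation:
Simulating step by step:
Generation 0 (given above): 15 live cells
Generation 1: 10 live cells
*.......
........
..*..*..
.***....
.**.....
........
........
.**.....
........
Generation 2: 7 live cells
(generation 2 grid is the final answer)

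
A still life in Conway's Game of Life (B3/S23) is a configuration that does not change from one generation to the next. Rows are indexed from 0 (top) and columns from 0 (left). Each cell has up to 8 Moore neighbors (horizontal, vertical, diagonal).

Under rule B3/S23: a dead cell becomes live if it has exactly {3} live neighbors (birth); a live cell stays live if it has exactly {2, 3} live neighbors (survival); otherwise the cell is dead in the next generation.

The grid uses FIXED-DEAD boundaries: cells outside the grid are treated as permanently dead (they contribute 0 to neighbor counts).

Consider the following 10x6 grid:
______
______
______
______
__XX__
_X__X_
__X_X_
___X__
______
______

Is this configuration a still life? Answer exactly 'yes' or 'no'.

Answer: yes

Derivation:
Compute generation 1 and compare to generation 0 (given above):
Generation 1:
______
______
______
______
__XX__
_X__X_
__X_X_
___X__
______
______
The grids are IDENTICAL -> still life.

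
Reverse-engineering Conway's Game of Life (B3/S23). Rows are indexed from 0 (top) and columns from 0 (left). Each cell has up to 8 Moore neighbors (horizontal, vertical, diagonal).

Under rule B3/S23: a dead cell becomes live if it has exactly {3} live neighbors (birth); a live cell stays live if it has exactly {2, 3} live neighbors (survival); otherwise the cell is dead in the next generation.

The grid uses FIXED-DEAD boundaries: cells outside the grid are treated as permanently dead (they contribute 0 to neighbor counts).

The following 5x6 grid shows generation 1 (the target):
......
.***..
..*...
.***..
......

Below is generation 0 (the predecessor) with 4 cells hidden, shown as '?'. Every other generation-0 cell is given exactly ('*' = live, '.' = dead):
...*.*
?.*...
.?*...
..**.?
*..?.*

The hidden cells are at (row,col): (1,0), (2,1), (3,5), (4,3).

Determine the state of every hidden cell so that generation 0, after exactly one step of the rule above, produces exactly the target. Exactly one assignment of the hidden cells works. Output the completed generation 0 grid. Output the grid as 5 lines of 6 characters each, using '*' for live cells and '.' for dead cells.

Hidden generation-0 cells (in order): (1,0), (2,1), (3,5), (4,3).
A hidden cell only influences target cells in its own 3x3 neighborhood. Try each of the 2^4 = 16 assignments, step the completed generation 0 forward once under B3/S23, and compare with the target:
  (1,0)=. (2,1)=. (3,5)=. (4,3)=. -> step gives (1,1)='.' but target has '*' -> reject
  (1,0)=. (2,1)=. (3,5)=. (4,3)=* -> step gives (1,1)='.' but target has '*' -> reject
  (1,0)=. (2,1)=. (3,5)=* (4,3)=. -> step gives (1,1)='.' but target has '*' -> reject
  (1,0)=. (2,1)=. (3,5)=* (4,3)=* -> step gives (1,1)='.' but target has '*' -> reject
  (1,0)=. (2,1)=* (3,5)=. (4,3)=. -> step gives (2,1)='*' but target has '.' -> reject
  (1,0)=. (2,1)=* (3,5)=. (4,3)=* -> step gives (2,1)='*' but target has '.' -> reject
  (1,0)=. (2,1)=* (3,5)=* (4,3)=. -> step gives (2,1)='*' but target has '.' -> reject
  (1,0)=. (2,1)=* (3,5)=* (4,3)=* -> step gives (2,1)='*' but target has '.' -> reject
  (1,0)=* (2,1)=. (3,5)=. (4,3)=. -> step reproduces the target at every cell -> ACCEPT
  (1,0)=* (2,1)=. (3,5)=. (4,3)=* -> step gives (3,4)='*' but target has '.' -> reject
  (1,0)=* (2,1)=. (3,5)=* (4,3)=. -> step gives (3,4)='*' but target has '.' -> reject
  (1,0)=* (2,1)=. (3,5)=* (4,3)=* -> step gives (4,2)='*' but target has '.' -> reject
  (1,0)=* (2,1)=* (3,5)=. (4,3)=. -> step gives (1,1)='.' but target has '*' -> reject
  (1,0)=* (2,1)=* (3,5)=. (4,3)=* -> step gives (1,1)='.' but target has '*' -> reject
  (1,0)=* (2,1)=* (3,5)=* (4,3)=. -> step gives (1,1)='.' but target has '*' -> reject
  (1,0)=* (2,1)=* (3,5)=* (4,3)=* -> step gives (1,1)='.' but target has '*' -> reject
Unique solution: (1,0)=live, (2,1)=dead, (3,5)=dead, (4,3)=dead.
Check: live-neighbor counts of every cell in the completed generation 0:
122120
032321
143410
132221
022220
Applying B3/S23 to generation 0 with these counts gives:
......
.***..
..*...
.***..
......
which matches the target exactly.

Answer: ...*.*
*.*...
..*...
..**..
*....*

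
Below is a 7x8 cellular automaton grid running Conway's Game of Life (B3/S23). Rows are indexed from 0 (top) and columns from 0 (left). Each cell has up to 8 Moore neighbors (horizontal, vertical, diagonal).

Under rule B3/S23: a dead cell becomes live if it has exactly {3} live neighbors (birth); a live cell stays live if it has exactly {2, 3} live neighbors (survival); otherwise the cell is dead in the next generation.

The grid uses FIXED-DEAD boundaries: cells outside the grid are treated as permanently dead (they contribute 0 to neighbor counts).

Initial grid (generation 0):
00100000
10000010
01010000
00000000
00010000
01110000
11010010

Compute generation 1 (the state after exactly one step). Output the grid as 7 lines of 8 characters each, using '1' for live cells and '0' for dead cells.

Answer: 00000000
01100000
00000000
00100000
00010000
11011000
11010000

Derivation:
Simulating step by step:
Generation 0 (given above): 13 live cells
Generation 1: 11 live cells
(generation 1 grid is the final answer)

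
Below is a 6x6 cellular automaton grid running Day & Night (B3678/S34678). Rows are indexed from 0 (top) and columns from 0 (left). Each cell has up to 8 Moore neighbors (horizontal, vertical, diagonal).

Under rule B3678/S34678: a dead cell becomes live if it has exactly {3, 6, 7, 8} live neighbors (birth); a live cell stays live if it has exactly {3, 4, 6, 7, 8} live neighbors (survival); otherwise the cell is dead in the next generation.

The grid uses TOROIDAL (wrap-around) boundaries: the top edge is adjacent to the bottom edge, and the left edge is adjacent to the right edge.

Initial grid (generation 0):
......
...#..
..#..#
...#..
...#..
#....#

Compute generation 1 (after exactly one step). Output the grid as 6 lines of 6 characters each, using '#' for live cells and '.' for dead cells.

Simulating step by step:
Generation 0 (given above): 7 live cells
Generation 1: 5 live cells
(generation 1 grid is the final answer)

Answer: ......
......
...##.
..#.#.
....#.
......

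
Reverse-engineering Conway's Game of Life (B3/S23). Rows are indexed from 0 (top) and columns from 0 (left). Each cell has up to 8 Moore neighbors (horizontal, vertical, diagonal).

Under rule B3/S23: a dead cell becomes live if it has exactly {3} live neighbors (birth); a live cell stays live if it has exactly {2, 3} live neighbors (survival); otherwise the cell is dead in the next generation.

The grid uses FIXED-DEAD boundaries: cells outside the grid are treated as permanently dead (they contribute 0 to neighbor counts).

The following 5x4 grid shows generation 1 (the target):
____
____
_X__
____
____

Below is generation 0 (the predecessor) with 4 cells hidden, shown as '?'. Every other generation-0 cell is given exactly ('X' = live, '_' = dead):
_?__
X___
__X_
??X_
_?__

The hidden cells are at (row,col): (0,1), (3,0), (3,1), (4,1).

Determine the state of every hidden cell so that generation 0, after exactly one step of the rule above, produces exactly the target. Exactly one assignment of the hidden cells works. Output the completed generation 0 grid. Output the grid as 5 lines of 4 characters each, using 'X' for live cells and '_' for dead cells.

Hidden generation-0 cells (in order): (0,1), (3,0), (3,1), (4,1).
A hidden cell only influences target cells in its own 3x3 neighborhood. Try each of the 2^4 = 16 assignments, step the completed generation 0 forward once under B3/S23, and compare with the target:
  (0,1)=_ (3,0)=_ (3,1)=_ (4,1)=_ -> step reproduces the target at every cell -> ACCEPT
  (0,1)=_ (3,0)=_ (3,1)=_ (4,1)=X -> step gives (3,1)='X' but target has '_' -> reject
  (0,1)=_ (3,0)=_ (3,1)=X (4,1)=_ -> step gives (2,1)='_' but target has 'X' -> reject
  (0,1)=_ (3,0)=_ (3,1)=X (4,1)=X -> step gives (2,1)='_' but target has 'X' -> reject
  (0,1)=_ (3,0)=X (3,1)=_ (4,1)=_ -> step gives (2,1)='_' but target has 'X' -> reject
  (0,1)=_ (3,0)=X (3,1)=_ (4,1)=X -> step gives (2,1)='_' but target has 'X' -> reject
  (0,1)=_ (3,0)=X (3,1)=X (4,1)=_ -> step gives (2,0)='X' but target has '_' -> reject
  (0,1)=_ (3,0)=X (3,1)=X (4,1)=X -> step gives (2,0)='X' but target has '_' -> reject
  (0,1)=X (3,0)=_ (3,1)=_ (4,1)=_ -> step gives (1,1)='X' but target has '_' -> reject
  (0,1)=X (3,0)=_ (3,1)=_ (4,1)=X -> step gives (1,1)='X' but target has '_' -> reject
  (0,1)=X (3,0)=_ (3,1)=X (4,1)=_ -> step gives (1,1)='X' but target has '_' -> reject
  (0,1)=X (3,0)=_ (3,1)=X (4,1)=X -> step gives (1,1)='X' but target has '_' -> reject
  (0,1)=X (3,0)=X (3,1)=_ (4,1)=_ -> step gives (1,1)='X' but target has '_' -> reject
  (0,1)=X (3,0)=X (3,1)=_ (4,1)=X -> step gives (1,1)='X' but target has '_' -> reject
  (0,1)=X (3,0)=X (3,1)=X (4,1)=_ -> step gives (1,1)='X' but target has '_' -> reject
  (0,1)=X (3,0)=X (3,1)=X (4,1)=X -> step gives (1,1)='X' but target has '_' -> reject
Unique solution: (0,1)=dead, (3,0)=dead, (3,1)=dead, (4,1)=dead.
Check: live-neighbor counts of every cell in the completed generation 0:
1100
0211
1312
0212
0111
Applying B3/S23 to generation 0 with these counts gives:
____
____
_X__
____
____
which matches the target exactly.

Answer: ____
X___
__X_
__X_
____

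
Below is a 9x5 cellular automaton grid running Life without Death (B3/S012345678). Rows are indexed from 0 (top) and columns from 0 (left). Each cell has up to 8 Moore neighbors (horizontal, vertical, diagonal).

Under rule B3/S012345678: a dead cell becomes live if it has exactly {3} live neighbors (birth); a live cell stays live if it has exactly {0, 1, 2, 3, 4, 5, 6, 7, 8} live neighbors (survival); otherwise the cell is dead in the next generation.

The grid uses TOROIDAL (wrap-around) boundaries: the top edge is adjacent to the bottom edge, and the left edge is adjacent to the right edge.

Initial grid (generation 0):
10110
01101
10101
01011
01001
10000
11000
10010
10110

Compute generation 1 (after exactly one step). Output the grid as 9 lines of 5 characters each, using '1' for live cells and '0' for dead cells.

Answer: 10110
01101
10101
01011
01111
10001
11000
10010
10110

Derivation:
Simulating step by step:
Generation 0 (given above): 22 live cells
Generation 1: 25 live cells
(generation 1 grid is the final answer)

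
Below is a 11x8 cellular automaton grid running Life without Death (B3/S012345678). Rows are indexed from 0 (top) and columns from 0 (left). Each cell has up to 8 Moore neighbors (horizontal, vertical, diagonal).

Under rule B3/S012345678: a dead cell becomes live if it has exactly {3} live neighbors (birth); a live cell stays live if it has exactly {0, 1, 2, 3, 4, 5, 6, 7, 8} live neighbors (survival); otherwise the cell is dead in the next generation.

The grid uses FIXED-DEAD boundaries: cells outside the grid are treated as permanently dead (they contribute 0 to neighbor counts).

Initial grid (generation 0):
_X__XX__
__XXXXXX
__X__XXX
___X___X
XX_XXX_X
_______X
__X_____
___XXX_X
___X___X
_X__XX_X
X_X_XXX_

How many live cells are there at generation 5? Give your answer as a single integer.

Simulating step by step:
Generation 0 (given above): 38 live cells
Generation 1: 56 live cells
_XX_XX__
_XXXXXXX
__X__XXX
_X_X___X
XXXXXX_X
_XXXX_XX
__XXX_X_
__XXXXXX
__XX___X
_XX_XX_X
XXXXXXX_
Generation 2: 60 live cells
_XX_XX__
_XXXXXXX
__X__XXX
XX_X___X
XXXXXX_X
XXXXX_XX
__XXX_X_
_XXXXXXX
__XX___X
XXX_XX_X
XXXXXXX_
Generation 3: 63 live cells
_XX_XX__
_XXXXXXX
X_X__XXX
XX_X___X
XXXXXX_X
XXXXX_XX
X_XXX_X_
_XXXXXXX
X_XX___X
XXX_XX_X
XXXXXXX_
Generation 4: 65 live cells
_XX_XX__
XXXXXXXX
X_X__XXX
XX_X___X
XXXXXX_X
XXXXX_XX
X_XXX_X_
XXXXXXXX
X_XX___X
XXX_XX_X
XXXXXXX_
Generation 5: 66 live cells
XXX_XX__
XXXXXXXX
X_X__XXX
XX_X___X
XXXXXX_X
XXXXX_XX
X_XXX_X_
XXXXXXXX
X_XX___X
XXX_XX_X
XXXXXXX_
Population at generation 5: 66

Answer: 66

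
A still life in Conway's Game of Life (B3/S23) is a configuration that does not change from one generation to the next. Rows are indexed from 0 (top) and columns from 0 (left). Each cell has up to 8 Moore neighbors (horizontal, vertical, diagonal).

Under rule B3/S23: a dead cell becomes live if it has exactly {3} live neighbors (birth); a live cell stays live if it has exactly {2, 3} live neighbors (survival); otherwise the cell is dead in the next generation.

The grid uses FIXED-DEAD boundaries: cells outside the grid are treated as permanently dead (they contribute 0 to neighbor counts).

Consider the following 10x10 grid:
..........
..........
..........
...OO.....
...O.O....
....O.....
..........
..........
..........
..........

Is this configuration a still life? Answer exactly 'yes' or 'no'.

Answer: yes

Derivation:
Compute generation 1 and compare to generation 0 (given above):
Generation 1:
..........
..........
..........
...OO.....
...O.O....
....O.....
..........
..........
..........
..........
The grids are IDENTICAL -> still life.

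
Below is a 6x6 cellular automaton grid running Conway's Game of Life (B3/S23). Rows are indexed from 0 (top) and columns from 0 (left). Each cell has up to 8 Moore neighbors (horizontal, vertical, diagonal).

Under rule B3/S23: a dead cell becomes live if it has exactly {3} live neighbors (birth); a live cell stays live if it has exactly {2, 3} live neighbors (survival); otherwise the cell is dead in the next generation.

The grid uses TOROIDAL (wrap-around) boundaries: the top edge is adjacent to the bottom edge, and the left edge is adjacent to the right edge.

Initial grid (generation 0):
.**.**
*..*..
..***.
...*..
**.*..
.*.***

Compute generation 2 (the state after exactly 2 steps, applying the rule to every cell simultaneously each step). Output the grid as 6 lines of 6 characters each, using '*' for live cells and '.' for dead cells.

Simulating step by step:
Generation 0 (given above): 17 live cells
Generation 1: 9 live cells
.*....
*.....
..*.*.
.*....
**.*.*
......
Generation 2: 11 live cells
(generation 2 grid is the final answer)

Answer: ......
.*....
.*....
.*.***
***...
.**...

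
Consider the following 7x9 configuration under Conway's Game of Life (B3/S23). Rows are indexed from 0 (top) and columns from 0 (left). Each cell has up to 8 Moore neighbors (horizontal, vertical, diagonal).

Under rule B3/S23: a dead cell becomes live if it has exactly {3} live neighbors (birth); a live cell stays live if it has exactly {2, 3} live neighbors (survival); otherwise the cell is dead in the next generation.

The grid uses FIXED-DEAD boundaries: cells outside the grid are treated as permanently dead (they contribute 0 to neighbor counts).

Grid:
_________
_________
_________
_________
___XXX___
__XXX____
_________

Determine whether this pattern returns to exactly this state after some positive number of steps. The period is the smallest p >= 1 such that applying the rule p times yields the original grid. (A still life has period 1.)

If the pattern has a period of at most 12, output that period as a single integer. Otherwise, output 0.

Simulating and comparing each generation to the original:
Gen 0 (original, given above): 6 live cells
Gen 1: 6 live cells, differs from original
Gen 2: 6 live cells, MATCHES original -> period = 2

Answer: 2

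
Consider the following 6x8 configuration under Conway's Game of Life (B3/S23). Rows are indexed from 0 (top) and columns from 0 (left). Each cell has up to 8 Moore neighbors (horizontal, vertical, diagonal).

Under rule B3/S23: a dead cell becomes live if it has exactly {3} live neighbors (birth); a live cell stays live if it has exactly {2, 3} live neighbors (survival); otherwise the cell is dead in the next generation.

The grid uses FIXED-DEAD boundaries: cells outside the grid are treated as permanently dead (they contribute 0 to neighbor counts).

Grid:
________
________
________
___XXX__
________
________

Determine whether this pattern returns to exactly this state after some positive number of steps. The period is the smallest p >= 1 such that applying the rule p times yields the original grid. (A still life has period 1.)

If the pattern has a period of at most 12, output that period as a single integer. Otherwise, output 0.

Answer: 2

Derivation:
Simulating and comparing each generation to the original:
Gen 0 (original, given above): 3 live cells
Gen 1: 3 live cells, differs from original
Gen 2: 3 live cells, MATCHES original -> period = 2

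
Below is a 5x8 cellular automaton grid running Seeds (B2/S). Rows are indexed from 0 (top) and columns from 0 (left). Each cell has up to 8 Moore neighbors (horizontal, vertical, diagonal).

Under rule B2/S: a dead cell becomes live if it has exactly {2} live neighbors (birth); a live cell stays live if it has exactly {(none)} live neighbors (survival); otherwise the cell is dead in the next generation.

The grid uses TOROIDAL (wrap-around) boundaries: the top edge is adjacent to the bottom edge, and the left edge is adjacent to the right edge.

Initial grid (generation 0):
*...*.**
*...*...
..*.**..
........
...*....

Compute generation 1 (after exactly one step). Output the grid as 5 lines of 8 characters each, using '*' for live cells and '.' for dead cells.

Answer: .*......
........
.*......
..*..*..
*...***.

Derivation:
Simulating step by step:
Generation 0 (given above): 10 live cells
Generation 1: 8 live cells
(generation 1 grid is the final answer)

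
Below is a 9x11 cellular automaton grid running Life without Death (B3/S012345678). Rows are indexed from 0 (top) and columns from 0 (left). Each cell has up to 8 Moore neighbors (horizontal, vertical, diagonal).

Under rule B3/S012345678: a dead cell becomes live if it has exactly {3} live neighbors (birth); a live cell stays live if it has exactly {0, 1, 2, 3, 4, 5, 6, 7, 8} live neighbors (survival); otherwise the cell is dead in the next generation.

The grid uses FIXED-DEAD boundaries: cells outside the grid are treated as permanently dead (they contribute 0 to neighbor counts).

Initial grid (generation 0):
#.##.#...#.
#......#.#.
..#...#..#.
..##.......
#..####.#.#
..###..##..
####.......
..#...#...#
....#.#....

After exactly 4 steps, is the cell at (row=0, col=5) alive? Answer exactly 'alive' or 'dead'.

Answer: alive

Derivation:
Simulating step by step:
Generation 0 (given above): 34 live cells
Generation 1: 56 live cells
####.#..##.
#.##..##.##
.###..#.##.
.###..##.#.
##.####.###
#.###.####.
#####..#...
..#..##...#
....###....
Generation 2: 67 live cells
###########
#.##.###.##
#######.##.
.###..##.#.
##.####.###
#.###.#####
#####..#.#.
..#..###..#
....###....
Generation 3: 69 live cells
###########
#.##.###.##
#######.##.
.###..##.#.
##.####.###
#.###.#####
#####..#.#.
..#..####.#
....####...
Generation 4: 71 live cells
###########
#.##.###.##
#######.##.
.###..##.#.
##.####.###
#.###.#####
#####..#.#.
..#..######
....#####..

Cell (0,5) at generation 4: 1 -> alive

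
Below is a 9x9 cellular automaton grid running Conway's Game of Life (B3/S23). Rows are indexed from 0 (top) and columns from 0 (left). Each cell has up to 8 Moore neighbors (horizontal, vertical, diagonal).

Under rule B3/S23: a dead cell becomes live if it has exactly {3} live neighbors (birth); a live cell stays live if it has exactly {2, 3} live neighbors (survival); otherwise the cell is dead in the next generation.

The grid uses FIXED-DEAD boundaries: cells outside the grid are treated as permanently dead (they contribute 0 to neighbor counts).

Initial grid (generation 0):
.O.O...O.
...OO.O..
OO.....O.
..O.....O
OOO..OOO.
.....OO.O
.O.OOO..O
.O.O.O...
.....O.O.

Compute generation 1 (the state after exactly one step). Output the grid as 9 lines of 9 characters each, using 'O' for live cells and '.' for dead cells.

Simulating step by step:
Generation 0 (given above): 30 live cells
Generation 1: 28 live cells
(generation 1 grid is the final answer)

Answer: ..OOO....
OO.OO.OO.
.OOO...O.
..O.....O
.OO..O..O
O..O....O
...O...O.
...O.O...
....O.O..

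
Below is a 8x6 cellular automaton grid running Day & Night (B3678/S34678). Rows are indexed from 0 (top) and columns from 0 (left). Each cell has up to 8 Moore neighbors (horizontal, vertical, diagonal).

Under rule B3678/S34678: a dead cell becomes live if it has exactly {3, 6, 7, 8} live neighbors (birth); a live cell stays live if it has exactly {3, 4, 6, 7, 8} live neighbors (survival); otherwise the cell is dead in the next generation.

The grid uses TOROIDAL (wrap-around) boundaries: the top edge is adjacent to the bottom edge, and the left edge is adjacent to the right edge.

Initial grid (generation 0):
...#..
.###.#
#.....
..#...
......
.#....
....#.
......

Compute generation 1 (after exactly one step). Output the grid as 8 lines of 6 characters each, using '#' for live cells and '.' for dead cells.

Simulating step by step:
Generation 0 (given above): 9 live cells
Generation 1: 5 live cells
(generation 1 grid is the final answer)

Answer: ....#.
#.#.#.
...#..
......
......
......
......
......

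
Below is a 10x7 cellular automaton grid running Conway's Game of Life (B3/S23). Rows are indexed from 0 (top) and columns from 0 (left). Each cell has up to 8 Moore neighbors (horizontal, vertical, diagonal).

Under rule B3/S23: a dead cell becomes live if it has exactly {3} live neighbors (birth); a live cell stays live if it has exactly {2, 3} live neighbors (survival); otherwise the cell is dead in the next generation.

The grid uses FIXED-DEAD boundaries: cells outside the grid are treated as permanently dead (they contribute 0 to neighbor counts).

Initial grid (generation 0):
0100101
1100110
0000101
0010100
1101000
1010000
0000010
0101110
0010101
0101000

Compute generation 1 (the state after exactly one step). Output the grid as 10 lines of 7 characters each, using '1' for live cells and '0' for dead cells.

Simulating step by step:
Generation 0 (given above): 26 live cells
Generation 1: 28 live cells
(generation 1 grid is the final answer)

Answer: 1100100
1101101
0100100
0110110
1001000
1010000
0111010
0011001
0100000
0011000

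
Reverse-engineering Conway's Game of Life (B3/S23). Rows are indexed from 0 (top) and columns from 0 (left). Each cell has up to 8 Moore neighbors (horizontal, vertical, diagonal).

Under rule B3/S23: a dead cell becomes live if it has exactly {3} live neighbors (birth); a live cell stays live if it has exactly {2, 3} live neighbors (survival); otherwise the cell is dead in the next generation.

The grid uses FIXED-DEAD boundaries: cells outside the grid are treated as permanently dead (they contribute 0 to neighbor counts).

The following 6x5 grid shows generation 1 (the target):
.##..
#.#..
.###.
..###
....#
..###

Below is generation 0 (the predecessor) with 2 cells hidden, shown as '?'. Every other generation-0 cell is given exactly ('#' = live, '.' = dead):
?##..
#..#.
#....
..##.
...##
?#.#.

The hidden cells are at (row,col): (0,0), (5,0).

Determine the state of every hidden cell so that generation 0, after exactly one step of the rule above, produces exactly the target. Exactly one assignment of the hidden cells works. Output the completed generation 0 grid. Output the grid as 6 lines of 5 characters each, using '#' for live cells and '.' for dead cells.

Hidden generation-0 cells (in order): (0,0), (5,0).
A hidden cell only influences target cells in its own 3x3 neighborhood. Try each of the 2^2 = 4 assignments, step the completed generation 0 forward once under B3/S23, and compare with the target:
  (0,0)=. (5,0)=. -> step reproduces the target at every cell -> ACCEPT
  (0,0)=. (5,0)=# -> step gives (4,1)='#' but target has '.' -> reject
  (0,0)=# (5,0)=. -> step gives (0,0)='#' but target has '.' -> reject
  (0,0)=# (5,0)=# -> step gives (0,0)='#' but target has '.' -> reject
Unique solution: (0,0)=dead, (5,0)=dead.
Check: live-neighbor counts of every cell in the completed generation 0:
22221
24311
13332
12233
12543
10323
Applying B3/S23 to generation 0 with these counts gives:
.##..
#.#..
.###.
..###
....#
..###
which matches the target exactly.

Answer: .##..
#..#.
#....
..##.
...##
.#.#.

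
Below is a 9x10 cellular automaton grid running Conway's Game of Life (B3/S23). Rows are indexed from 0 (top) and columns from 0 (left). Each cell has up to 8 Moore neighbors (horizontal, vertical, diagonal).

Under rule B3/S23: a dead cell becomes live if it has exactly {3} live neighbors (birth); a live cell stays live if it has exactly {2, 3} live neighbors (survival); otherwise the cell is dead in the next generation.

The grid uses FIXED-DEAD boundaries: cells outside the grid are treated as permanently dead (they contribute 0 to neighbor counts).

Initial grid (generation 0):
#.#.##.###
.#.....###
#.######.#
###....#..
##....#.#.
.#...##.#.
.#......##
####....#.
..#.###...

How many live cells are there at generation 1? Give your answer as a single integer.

Simulating step by step:
Generation 0 (given above): 43 live cells
Generation 1: 31 live cells
.#....##.#
#.........
#..###...#
....#.....
.....##.#.
.##..##.#.
........##
#..###.###
..#.##....
Population at generation 1: 31

Answer: 31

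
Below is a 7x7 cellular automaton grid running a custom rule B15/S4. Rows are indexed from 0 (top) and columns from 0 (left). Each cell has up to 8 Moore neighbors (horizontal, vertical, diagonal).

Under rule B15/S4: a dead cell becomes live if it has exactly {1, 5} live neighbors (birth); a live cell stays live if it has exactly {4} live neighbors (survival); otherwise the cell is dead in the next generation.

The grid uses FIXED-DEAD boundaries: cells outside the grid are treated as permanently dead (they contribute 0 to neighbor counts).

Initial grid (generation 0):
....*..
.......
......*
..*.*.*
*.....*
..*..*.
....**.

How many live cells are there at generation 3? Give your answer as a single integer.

Simulating step by step:
Generation 0 (given above): 11 live cells
Generation 1: 12 live cells
...*.*.
...**.*
.**.*..
*......
.......
*......
.**....
Generation 2: 8 live cells
.......
*..**..
......*
....**.
.......
...*...
...*...
Generation 3: 13 live cells
***..*.
.**...*
***....
...*...
..*...*
.......
.......
Population at generation 3: 13

Answer: 13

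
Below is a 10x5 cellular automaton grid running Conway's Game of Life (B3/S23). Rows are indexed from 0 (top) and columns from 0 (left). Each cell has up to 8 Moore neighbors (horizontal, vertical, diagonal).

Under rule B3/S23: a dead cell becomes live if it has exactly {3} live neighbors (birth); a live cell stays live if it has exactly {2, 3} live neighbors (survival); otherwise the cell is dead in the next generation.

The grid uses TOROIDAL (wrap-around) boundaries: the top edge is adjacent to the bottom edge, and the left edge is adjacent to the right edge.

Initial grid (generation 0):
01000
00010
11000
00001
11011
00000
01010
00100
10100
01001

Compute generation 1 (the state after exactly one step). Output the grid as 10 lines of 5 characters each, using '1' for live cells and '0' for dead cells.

Simulating step by step:
Generation 0 (given above): 16 live cells
Generation 1: 22 live cells
(generation 1 grid is the final answer)

Answer: 10100
11100
10001
00110
10011
01010
00100
00110
10110
01100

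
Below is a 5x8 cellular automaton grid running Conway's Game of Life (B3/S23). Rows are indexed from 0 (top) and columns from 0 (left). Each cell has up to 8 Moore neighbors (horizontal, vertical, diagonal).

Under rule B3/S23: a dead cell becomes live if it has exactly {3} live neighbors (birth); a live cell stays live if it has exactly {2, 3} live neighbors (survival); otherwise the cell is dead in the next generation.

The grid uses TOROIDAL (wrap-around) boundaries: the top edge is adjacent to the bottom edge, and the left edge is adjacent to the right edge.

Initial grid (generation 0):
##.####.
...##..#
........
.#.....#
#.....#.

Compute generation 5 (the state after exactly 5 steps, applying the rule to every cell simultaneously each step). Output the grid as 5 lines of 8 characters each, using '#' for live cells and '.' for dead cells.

Answer: .....###
#.......
##...##.
.....##.
##...##.

Derivation:
Simulating step by step:
Generation 0 (given above): 13 live cells
Generation 1: 16 live cells
####..#.
#.##..##
#.......
#......#
..#.#.#.
Generation 2: 12 live cells
#...#.#.
...#..#.
......#.
##.....#
..#..##.
Generation 3: 12 live cells
...##.#.
......#.
#.....#.
##...#.#
.....##.
Generation 4: 12 live cells
....#.##
......#.
##...##.
##...#..
#.......
Generation 5: 14 live cells
(generation 5 grid is the final answer)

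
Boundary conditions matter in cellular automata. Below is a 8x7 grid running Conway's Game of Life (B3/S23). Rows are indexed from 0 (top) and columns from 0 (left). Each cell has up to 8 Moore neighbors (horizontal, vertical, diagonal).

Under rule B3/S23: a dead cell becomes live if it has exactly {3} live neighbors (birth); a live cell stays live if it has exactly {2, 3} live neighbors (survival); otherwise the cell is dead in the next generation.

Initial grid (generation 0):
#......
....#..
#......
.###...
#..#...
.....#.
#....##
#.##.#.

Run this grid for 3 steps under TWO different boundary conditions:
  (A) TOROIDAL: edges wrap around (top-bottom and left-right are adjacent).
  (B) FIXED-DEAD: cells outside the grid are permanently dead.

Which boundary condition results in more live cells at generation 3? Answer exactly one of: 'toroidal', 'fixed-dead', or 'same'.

Under TOROIDAL boundary, generation 3:
#...###
.##.##.
#.....#
#......
##..##.
#.#.##.
#...#.#
..###.#
Population = 26

Under FIXED-DEAD boundary, generation 3:
.......
.......
.#.....
#......
###....
.##....
...#.#.
.......
Population = 9

Comparison: toroidal=26, fixed-dead=9 -> toroidal

Answer: toroidal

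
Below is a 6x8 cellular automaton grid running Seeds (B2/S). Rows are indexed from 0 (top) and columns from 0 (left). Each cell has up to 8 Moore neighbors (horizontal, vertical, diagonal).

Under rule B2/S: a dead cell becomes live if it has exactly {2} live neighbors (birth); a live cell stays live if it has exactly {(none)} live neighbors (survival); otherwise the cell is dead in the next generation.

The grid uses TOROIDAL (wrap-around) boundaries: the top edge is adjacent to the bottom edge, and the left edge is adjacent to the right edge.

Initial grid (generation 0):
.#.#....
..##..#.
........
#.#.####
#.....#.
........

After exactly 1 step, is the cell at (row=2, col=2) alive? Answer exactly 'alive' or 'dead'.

Answer: dead

Derivation:
Simulating step by step:
Generation 0 (given above): 13 live cells
Generation 1: 11 live cells
....#...
.#..#...
#.......
...#....
...##...
###....#

Cell (2,2) at generation 1: 0 -> dead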